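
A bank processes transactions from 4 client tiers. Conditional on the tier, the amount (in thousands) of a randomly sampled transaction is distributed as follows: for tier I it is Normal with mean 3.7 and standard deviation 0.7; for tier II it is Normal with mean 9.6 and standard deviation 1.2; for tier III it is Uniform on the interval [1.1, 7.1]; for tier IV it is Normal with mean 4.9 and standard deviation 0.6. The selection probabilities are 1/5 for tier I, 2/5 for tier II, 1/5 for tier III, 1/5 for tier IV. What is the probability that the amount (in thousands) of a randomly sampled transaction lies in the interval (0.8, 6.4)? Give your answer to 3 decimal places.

Conditional on each tier, P(0.8 < X < 6.4): I: 0.999925; II: 0.00383038; III: 0.883333; IV: 0.99379.
By total probability, P(0.8 < X < 6.4) = 0.2·0.999925 + 0.4·0.00383038 + 0.2·0.883333 + 0.2·0.99379 = 0.576942.

0.577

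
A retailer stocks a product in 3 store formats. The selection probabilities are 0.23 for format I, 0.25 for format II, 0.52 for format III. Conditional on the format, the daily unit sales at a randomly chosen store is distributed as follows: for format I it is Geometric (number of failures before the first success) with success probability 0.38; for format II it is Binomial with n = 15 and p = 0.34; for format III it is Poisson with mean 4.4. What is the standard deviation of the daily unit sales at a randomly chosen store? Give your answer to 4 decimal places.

Per component, I: μ=1.63158, E[X²]=6.95568; II: μ=5.1, E[X²]=29.376; III: μ=4.4, E[X²]=23.76.
E[X] = 0.23·1.63158 + 0.25·5.1 + 0.52·4.4 = 3.93826.
E[X²] = 0.23·6.95568 + 0.25·29.376 + 0.52·23.76 = 21.299.
Var(X) = E[X²] − (E[X])² = 21.299 − 15.5099 = 5.78909.
SD(X) = √5.78909 = 2.40605.

2.4061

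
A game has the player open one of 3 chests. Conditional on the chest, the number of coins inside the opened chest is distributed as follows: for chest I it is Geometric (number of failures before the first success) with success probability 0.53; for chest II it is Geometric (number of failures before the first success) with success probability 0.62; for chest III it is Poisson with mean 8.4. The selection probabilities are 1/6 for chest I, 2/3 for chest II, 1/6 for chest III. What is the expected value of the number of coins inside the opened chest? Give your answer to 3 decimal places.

Component means — I: 0.886792; II: 0.612903; III: 8.4.
E[X] = 0.166667·0.886792 + 0.666667·0.612903 + 0.166667·8.4 = 1.9564.

1.956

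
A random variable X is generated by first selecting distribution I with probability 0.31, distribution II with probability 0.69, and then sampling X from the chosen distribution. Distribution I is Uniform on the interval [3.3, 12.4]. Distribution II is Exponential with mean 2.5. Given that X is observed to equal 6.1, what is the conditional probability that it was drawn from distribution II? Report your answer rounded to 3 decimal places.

Likelihoods f(6.1 | ·): I: 0.10989; II: 0.0348643.
Posterior ∝ prior × likelihood. Numerator for II: 0.69·0.0348643 = 0.0240564.
Normalizing constant: 0.31·0.10989 + 0.69·0.0348643 = 0.0581223.
P(II | observation) = 0.0240564 / 0.0581223 = 0.413892.

0.414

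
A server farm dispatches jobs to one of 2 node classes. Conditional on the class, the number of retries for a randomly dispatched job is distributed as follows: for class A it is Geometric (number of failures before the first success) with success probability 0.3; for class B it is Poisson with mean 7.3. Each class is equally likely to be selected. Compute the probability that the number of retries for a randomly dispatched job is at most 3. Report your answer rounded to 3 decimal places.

Conditional on each class, P(X ≤ 3): A: 0.7599; B: 0.067406.
By total probability, P(X ≤ 3) = 0.5·0.7599 + 0.5·0.067406 = 0.413653.

0.414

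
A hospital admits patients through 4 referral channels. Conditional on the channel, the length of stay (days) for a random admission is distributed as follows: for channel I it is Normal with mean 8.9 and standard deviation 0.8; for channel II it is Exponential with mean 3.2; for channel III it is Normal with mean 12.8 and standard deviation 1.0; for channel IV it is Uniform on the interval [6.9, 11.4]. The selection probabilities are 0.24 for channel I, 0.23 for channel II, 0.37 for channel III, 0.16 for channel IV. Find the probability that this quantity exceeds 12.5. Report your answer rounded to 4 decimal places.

0.2333

Conditional on each channel, P(X > 12.5): I: 3.39767e-06; II: 0.0201158; III: 0.617911; IV: 0.
By total probability, P(X > 12.5) = 0.24·3.39767e-06 + 0.23·0.0201158 + 0.37·0.617911 + 0.16·0 = 0.233255.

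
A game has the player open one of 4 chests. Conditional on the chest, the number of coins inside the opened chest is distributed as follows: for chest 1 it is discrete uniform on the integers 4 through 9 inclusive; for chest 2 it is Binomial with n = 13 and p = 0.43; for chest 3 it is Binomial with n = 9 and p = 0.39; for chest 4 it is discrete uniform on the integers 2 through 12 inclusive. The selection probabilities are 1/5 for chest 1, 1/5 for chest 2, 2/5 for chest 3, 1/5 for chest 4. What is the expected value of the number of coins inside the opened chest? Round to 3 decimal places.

Component means — 1: 6.5; 2: 5.59; 3: 3.51; 4: 7.
E[X] = 0.2·6.5 + 0.2·5.59 + 0.4·3.51 + 0.2·7 = 5.222.

5.222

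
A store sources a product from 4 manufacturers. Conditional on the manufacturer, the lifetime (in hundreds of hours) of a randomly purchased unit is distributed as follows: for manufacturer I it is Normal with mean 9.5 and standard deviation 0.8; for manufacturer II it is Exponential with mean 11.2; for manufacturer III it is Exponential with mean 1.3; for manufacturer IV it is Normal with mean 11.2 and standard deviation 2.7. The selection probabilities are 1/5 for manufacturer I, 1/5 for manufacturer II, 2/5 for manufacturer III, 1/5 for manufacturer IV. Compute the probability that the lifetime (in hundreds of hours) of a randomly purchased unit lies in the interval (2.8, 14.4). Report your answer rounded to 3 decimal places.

0.523

Conditional on each manufacturer, P(2.8 < X < 14.4): I: 1; II: 0.502348; III: 0.116022; IV: 0.881096.
By total probability, P(2.8 < X < 14.4) = 0.2·1 + 0.2·0.502348 + 0.4·0.116022 + 0.2·0.881096 = 0.523097.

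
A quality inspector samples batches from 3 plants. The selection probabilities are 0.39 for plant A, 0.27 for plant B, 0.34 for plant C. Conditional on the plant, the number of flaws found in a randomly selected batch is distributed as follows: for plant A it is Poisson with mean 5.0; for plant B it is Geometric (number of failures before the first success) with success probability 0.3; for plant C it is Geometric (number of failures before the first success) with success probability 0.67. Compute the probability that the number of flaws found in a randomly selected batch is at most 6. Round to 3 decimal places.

0.885

Conditional on each plant, P(X ≤ 6): A: 0.762183; B: 0.917646; C: 0.999574.
By total probability, P(X ≤ 6) = 0.39·0.762183 + 0.27·0.917646 + 0.34·0.999574 = 0.884871.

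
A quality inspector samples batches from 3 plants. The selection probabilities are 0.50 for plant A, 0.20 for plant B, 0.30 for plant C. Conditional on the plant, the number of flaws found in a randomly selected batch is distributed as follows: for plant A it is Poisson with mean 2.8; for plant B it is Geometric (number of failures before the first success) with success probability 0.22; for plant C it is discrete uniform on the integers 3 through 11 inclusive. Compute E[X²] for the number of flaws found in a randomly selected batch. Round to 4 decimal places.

For each component E[X²] = Var + (mean)², giving A: 10.64; B: 28.686; C: 55.6667.
Overall E[X²] = 0.5·10.64 + 0.2·28.686 + 0.3·55.6667 = 27.7572.

27.7572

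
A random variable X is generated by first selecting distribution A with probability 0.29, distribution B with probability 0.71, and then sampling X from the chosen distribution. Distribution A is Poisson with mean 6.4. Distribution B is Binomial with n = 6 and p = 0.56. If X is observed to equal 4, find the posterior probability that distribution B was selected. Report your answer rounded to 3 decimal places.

0.858

Likelihoods P(X=4 | ·): A: 0.116151; B: 0.285594.
Posterior ∝ prior × likelihood. Numerator for B: 0.71·0.285594 = 0.202772.
Normalizing constant: 0.29·0.116151 + 0.71·0.285594 = 0.236455.
P(B | observation) = 0.202772 / 0.236455 = 0.857547.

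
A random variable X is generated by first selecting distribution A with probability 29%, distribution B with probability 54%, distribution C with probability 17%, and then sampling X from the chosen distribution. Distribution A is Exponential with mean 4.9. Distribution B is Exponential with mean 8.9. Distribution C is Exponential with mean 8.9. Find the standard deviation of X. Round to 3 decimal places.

8.155

Per component, A: μ=4.9, E[X²]=48.02; B: μ=8.9, E[X²]=158.42; C: μ=8.9, E[X²]=158.42.
E[X] = 0.29·4.9 + 0.54·8.9 + 0.17·8.9 = 7.74.
E[X²] = 0.29·48.02 + 0.54·158.42 + 0.17·158.42 = 126.404.
Var(X) = E[X²] − (E[X])² = 126.404 − 59.9076 = 66.4964.
SD(X) = √66.4964 = 8.15453.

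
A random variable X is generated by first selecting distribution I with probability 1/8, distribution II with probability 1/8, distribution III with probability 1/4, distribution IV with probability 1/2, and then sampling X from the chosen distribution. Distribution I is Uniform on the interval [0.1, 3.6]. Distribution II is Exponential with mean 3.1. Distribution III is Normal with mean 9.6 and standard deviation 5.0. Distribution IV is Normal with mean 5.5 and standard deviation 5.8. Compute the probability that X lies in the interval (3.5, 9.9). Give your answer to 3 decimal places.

0.347

Conditional on each component, P(3.5 < X < 9.9): I: 0.0285714; II: 0.28232; III: 0.41269; IV: 0.410848.
By total probability, P(3.5 < X < 9.9) = 0.125·0.0285714 + 0.125·0.28232 + 0.25·0.41269 + 0.5·0.410848 = 0.347458.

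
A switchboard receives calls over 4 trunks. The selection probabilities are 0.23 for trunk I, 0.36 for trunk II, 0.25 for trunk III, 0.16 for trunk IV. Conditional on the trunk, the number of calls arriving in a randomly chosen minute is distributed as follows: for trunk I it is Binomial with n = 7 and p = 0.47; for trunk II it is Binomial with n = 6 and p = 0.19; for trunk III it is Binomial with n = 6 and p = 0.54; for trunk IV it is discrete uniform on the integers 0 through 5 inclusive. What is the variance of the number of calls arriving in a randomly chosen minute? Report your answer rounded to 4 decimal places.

Per component, I: μ=3.29, E[X²]=12.5678; II: μ=1.14, E[X²]=2.223; III: μ=3.24, E[X²]=11.988; IV: μ=2.5, E[X²]=9.16667.
E[X] = 0.23·3.29 + 0.36·1.14 + 0.25·3.24 + 0.16·2.5 = 2.3771.
E[X²] = 0.23·12.5678 + 0.36·2.223 + 0.25·11.988 + 0.16·9.16667 = 8.15454.
Var(X) = E[X²] − (E[X])² = 8.15454 − 5.6506 = 2.50394.

2.5039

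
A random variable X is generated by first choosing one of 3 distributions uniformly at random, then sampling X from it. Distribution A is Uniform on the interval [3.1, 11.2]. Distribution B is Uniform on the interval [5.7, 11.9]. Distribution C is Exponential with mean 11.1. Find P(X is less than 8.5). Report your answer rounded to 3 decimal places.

Conditional on each component, P(X < 8.5): A: 0.666667; B: 0.451613; C: 0.535022.
By total probability, P(X < 8.5) = 0.333333·0.666667 + 0.333333·0.451613 + 0.333333·0.535022 = 0.551101.

0.551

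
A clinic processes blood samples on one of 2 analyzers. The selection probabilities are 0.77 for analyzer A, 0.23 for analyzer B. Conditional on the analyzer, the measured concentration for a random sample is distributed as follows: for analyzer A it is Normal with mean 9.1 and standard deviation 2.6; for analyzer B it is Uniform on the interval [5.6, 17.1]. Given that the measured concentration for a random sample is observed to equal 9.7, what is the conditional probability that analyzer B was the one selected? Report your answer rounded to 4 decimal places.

Likelihoods f(9.7 | ·): A: 0.149408; B: 0.0869565.
Posterior ∝ prior × likelihood. Numerator for B: 0.23·0.0869565 = 0.02.
Normalizing constant: 0.77·0.149408 + 0.23·0.0869565 = 0.135044.
P(B | observation) = 0.02 / 0.135044 = 0.1481.

0.1481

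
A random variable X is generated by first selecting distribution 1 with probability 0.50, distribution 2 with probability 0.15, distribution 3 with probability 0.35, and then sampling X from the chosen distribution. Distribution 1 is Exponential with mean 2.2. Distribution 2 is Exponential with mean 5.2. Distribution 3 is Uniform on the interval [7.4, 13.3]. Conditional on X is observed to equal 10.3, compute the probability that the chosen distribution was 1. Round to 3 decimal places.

0.032

Likelihoods f(10.3 | ·): 1: 0.00421007; 2: 0.0265314; 3: 0.169492.
Posterior ∝ prior × likelihood. Numerator for 1: 0.5·0.00421007 = 0.00210504.
Normalizing constant: 0.5·0.00421007 + 0.15·0.0265314 + 0.35·0.169492 = 0.0654068.
P(1 | observation) = 0.00210504 / 0.0654068 = 0.0321838.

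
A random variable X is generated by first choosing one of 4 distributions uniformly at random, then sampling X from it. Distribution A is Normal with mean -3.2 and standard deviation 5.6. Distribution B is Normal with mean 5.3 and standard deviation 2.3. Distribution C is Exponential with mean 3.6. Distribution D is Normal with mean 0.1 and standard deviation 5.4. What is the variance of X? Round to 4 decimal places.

30.4150

Per component, A: μ=-3.2, E[X²]=41.6; B: μ=5.3, E[X²]=33.38; C: μ=3.6, E[X²]=25.92; D: μ=0.1, E[X²]=29.17.
E[X] = 0.25·-3.2 + 0.25·5.3 + 0.25·3.6 + 0.25·0.1 = 1.45.
E[X²] = 0.25·41.6 + 0.25·33.38 + 0.25·25.92 + 0.25·29.17 = 32.5175.
Var(X) = E[X²] − (E[X])² = 32.5175 − 2.1025 = 30.415.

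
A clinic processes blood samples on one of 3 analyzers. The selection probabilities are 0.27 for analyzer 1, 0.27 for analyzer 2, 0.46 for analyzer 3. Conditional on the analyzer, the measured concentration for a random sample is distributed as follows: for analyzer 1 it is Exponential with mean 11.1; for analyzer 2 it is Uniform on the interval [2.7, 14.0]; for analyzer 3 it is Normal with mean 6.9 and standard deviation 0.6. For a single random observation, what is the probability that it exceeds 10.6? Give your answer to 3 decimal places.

Conditional on each analyzer, P(X > 10.6): 1: 0.384829; 2: 0.300885; 3: 3.48723e-10.
By total probability, P(X > 10.6) = 0.27·0.384829 + 0.27·0.300885 + 0.46·3.48723e-10 = 0.185143.

0.185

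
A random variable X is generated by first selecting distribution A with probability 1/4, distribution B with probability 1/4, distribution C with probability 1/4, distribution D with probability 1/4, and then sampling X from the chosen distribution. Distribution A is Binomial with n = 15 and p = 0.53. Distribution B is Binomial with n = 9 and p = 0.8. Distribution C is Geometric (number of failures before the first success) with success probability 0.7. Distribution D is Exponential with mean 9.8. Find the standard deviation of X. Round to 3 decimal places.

6.166

Per component, A: μ=7.95, E[X²]=66.939; B: μ=7.2, E[X²]=53.28; C: μ=0.428571, E[X²]=0.795918; D: μ=9.8, E[X²]=192.08.
E[X] = 0.25·7.95 + 0.25·7.2 + 0.25·0.428571 + 0.25·9.8 = 6.34464.
E[X²] = 0.25·66.939 + 0.25·53.28 + 0.25·0.795918 + 0.25·192.08 = 78.2737.
Var(X) = E[X²] − (E[X])² = 78.2737 − 40.2545 = 38.0192.
SD(X) = √38.0192 = 6.16597.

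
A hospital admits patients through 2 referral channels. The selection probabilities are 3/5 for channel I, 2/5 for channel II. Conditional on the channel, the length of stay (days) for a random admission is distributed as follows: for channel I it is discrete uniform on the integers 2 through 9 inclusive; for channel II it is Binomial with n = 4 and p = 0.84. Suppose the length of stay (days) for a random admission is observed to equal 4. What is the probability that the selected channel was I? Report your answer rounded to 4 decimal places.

0.2736

Likelihoods P(X=4 | ·): I: 0.125; II: 0.497871.
Posterior ∝ prior × likelihood. Numerator for I: 0.6·0.125 = 0.075.
Normalizing constant: 0.6·0.125 + 0.4·0.497871 = 0.274149.
P(I | observation) = 0.075 / 0.274149 = 0.273574.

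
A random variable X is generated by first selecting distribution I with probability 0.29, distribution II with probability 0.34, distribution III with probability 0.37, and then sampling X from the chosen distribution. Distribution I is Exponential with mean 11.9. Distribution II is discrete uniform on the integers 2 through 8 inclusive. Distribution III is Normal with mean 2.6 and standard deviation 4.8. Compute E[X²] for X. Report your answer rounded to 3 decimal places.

For each component E[X²] = Var + (mean)², giving I: 283.22; II: 29; III: 29.8.
Overall E[X²] = 0.29·283.22 + 0.34·29 + 0.37·29.8 = 103.02.

103.020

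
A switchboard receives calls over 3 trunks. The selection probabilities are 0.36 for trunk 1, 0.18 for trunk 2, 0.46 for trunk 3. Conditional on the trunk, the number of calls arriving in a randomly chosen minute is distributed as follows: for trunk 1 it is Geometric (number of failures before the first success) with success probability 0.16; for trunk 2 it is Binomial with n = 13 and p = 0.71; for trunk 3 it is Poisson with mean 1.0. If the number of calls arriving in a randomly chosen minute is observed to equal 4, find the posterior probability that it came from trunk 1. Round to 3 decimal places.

0.792

Likelihoods P(X=4 | ·): 1: 0.0796594; 2: 0.00263585; 3: 0.0153283.
Posterior ∝ prior × likelihood. Numerator for 1: 0.36·0.0796594 = 0.0286774.
Normalizing constant: 0.36·0.0796594 + 0.18·0.00263585 + 0.46·0.0153283 = 0.0362029.
P(1 | observation) = 0.0286774 / 0.0362029 = 0.79213.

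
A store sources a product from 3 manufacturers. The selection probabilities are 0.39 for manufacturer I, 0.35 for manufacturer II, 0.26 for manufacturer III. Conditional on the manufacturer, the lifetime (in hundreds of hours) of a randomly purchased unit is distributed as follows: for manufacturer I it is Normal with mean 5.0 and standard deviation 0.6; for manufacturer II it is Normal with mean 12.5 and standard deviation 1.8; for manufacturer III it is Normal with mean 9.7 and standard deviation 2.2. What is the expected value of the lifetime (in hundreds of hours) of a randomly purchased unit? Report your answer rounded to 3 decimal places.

Component means — I: 5; II: 12.5; III: 9.7.
E[X] = 0.39·5 + 0.35·12.5 + 0.26·9.7 = 8.847.

8.847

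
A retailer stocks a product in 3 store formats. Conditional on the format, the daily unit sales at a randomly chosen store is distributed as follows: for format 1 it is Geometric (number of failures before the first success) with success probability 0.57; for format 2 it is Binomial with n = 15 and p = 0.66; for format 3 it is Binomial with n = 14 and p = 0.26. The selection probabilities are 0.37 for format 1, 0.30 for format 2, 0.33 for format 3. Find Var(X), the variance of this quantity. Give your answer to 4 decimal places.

Per component, 1: μ=0.754386, E[X²]=1.89258; 2: μ=9.9, E[X²]=101.376; 3: μ=3.64, E[X²]=15.9432.
E[X] = 0.37·0.754386 + 0.3·9.9 + 0.33·3.64 = 4.45032.
E[X²] = 0.37·1.89258 + 0.3·101.376 + 0.33·15.9432 = 36.3743.
Var(X) = E[X²] − (E[X])² = 36.3743 − 19.8054 = 16.5689.

16.5689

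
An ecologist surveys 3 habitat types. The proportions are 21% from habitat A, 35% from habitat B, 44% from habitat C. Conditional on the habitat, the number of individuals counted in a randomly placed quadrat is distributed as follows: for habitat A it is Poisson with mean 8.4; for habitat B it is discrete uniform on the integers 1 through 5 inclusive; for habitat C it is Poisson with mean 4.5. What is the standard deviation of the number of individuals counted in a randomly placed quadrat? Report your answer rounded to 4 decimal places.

Per component, A: μ=8.4, E[X²]=78.96; B: μ=3, E[X²]=11; C: μ=4.5, E[X²]=24.75.
E[X] = 0.21·8.4 + 0.35·3 + 0.44·4.5 = 4.794.
E[X²] = 0.21·78.96 + 0.35·11 + 0.44·24.75 = 31.3216.
Var(X) = E[X²] − (E[X])² = 31.3216 − 22.9824 = 8.33916.
SD(X) = √8.33916 = 2.88776.

2.8878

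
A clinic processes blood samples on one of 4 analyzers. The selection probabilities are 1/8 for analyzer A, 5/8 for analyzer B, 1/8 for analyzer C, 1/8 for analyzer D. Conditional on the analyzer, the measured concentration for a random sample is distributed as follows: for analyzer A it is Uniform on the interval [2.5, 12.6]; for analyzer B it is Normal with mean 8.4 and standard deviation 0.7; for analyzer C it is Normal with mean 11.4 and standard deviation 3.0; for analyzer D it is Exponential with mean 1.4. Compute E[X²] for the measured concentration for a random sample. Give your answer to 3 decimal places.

For each component E[X²] = Var + (mean)², giving A: 65.5033; B: 71.05; C: 138.96; D: 3.92.
Overall E[X²] = 0.125·65.5033 + 0.625·71.05 + 0.125·138.96 + 0.125·3.92 = 70.4542.

70.454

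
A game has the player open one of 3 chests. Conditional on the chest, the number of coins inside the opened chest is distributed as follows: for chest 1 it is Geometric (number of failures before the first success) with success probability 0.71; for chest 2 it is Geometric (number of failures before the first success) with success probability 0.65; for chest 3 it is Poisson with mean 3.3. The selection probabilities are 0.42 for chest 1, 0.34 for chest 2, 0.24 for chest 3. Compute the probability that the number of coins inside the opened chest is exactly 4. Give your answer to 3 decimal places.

Conditional on each chest, P(X = 4): 1: 0.0050217; 2: 0.00975406; 3: 0.182252.
By total probability, P(X = 4) = 0.42·0.0050217 + 0.34·0.00975406 + 0.24·0.182252 = 0.049166.

0.049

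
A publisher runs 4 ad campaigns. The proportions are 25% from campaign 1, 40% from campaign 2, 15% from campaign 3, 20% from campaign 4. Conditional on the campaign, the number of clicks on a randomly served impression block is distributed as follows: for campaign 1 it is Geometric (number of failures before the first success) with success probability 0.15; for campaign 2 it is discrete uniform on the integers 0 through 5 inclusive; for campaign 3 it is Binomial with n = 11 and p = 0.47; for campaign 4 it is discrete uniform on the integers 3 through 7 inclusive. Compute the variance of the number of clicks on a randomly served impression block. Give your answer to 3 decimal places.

Per component, 1: μ=5.66667, E[X²]=69.8889; 2: μ=2.5, E[X²]=9.16667; 3: μ=5.17, E[X²]=29.469; 4: μ=5, E[X²]=27.
E[X] = 0.25·5.66667 + 0.4·2.5 + 0.15·5.17 + 0.2·5 = 4.19217.
E[X²] = 0.25·69.8889 + 0.4·9.16667 + 0.15·29.469 + 0.2·27 = 30.9592.
Var(X) = E[X²] − (E[X])² = 30.9592 − 17.5743 = 13.385.

13.385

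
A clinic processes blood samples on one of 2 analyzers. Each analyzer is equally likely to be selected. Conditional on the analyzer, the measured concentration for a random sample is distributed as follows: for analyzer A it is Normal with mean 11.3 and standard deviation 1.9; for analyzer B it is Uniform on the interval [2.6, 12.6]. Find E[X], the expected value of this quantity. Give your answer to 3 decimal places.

Component means — A: 11.3; B: 7.6.
E[X] = 0.5·11.3 + 0.5·7.6 = 9.45.

9.450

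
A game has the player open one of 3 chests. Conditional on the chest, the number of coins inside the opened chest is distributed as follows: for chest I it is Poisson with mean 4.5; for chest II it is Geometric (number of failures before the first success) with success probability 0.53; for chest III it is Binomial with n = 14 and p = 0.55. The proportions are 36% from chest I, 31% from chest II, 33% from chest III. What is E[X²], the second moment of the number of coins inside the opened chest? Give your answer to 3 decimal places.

For each component E[X²] = Var + (mean)², giving I: 24.75; II: 2.45959; III: 62.755.
Overall E[X²] = 0.36·24.75 + 0.31·2.45959 + 0.33·62.755 = 30.3816.

30.382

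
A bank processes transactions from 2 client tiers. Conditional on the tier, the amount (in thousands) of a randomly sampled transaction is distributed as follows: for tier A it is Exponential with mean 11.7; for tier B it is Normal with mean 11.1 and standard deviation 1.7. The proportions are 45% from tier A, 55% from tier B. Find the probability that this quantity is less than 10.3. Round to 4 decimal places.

Conditional on each tier, P(X < 10.3): A: 0.585359; B: 0.318967.
By total probability, P(X < 10.3) = 0.45·0.585359 + 0.55·0.318967 = 0.438844.

0.4388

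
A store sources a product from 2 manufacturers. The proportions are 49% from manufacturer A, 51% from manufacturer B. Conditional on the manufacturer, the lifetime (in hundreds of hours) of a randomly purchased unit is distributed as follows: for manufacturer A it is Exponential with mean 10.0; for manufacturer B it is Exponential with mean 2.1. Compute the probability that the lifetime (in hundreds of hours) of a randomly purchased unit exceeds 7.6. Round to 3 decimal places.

0.243

Conditional on each manufacturer, P(X > 7.6): A: 0.467666; B: 0.0268082.
By total probability, P(X > 7.6) = 0.49·0.467666 + 0.51·0.0268082 = 0.242829.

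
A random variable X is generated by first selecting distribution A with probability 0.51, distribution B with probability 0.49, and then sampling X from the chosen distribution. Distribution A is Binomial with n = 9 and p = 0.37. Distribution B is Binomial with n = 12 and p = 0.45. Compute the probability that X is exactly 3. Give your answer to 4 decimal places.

Conditional on each component, P(X = 3): A: 0.266028; B: 0.0923261.
By total probability, P(X = 3) = 0.51·0.266028 + 0.49·0.0923261 = 0.180914.

0.1809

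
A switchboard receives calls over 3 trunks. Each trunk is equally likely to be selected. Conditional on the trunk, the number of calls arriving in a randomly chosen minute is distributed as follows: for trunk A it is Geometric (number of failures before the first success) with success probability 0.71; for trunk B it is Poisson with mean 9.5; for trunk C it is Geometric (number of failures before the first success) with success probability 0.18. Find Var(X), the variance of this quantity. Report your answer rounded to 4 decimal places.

Per component, A: μ=0.408451, E[X²]=0.742115; B: μ=9.5, E[X²]=99.75; C: μ=4.55556, E[X²]=46.0617.
E[X] = 0.333333·0.408451 + 0.333333·9.5 + 0.333333·4.55556 = 4.82134.
E[X²] = 0.333333·0.742115 + 0.333333·99.75 + 0.333333·46.0617 = 48.8513.
Var(X) = E[X²] − (E[X])² = 48.8513 − 23.2453 = 25.606.

25.6060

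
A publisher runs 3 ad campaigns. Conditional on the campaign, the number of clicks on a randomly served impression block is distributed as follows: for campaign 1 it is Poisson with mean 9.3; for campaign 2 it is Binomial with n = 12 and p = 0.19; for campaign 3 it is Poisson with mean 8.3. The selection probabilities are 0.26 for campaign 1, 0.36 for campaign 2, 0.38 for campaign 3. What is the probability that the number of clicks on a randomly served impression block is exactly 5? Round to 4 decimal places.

Conditional on each campaign, P(X = 5): 1: 0.0530023; 2: 0.044863; 3: 0.0815765.
By total probability, P(X = 5) = 0.26·0.0530023 + 0.36·0.044863 + 0.38·0.0815765 = 0.0609303.

0.0609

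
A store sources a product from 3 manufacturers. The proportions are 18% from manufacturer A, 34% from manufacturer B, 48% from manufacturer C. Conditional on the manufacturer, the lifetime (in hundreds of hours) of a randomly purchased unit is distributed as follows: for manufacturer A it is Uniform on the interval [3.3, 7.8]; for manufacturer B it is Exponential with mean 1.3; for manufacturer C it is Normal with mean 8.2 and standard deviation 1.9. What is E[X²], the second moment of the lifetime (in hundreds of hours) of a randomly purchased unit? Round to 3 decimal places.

For each component E[X²] = Var + (mean)², giving A: 32.49; B: 3.38; C: 70.85.
Overall E[X²] = 0.18·32.49 + 0.34·3.38 + 0.48·70.85 = 41.0054.

41.005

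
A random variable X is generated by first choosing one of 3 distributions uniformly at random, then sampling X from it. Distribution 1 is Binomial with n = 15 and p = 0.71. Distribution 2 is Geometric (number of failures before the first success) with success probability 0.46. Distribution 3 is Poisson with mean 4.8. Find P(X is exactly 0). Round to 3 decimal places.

Conditional on each component, P(X = 0): 1: 8.62919e-09; 2: 0.46; 3: 0.00822975.
By total probability, P(X = 0) = 0.333333·8.62919e-09 + 0.333333·0.46 + 0.333333·0.00822975 = 0.156077.

0.156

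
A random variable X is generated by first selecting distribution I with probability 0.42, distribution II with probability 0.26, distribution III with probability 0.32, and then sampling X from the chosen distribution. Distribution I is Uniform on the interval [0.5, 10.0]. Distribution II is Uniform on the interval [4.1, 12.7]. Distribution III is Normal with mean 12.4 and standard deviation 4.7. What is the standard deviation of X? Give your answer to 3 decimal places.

Per component, I: μ=5.25, E[X²]=35.0833; II: μ=8.4, E[X²]=76.7233; III: μ=12.4, E[X²]=175.85.
E[X] = 0.42·5.25 + 0.26·8.4 + 0.32·12.4 = 8.357.
E[X²] = 0.42·35.0833 + 0.26·76.7233 + 0.32·175.85 = 90.9551.
Var(X) = E[X²] − (E[X])² = 90.9551 − 69.8394 = 21.1156.
SD(X) = √21.1156 = 4.59517.

4.595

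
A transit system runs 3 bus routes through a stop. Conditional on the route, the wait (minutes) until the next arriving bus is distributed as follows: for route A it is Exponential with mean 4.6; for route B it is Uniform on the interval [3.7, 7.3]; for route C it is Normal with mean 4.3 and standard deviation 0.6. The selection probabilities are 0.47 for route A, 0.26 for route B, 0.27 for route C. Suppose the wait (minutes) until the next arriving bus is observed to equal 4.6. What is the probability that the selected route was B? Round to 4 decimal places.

0.2692

Likelihoods f(4.6 | ·): A: 0.0799738; B: 0.277778; C: 0.586776.
Posterior ∝ prior × likelihood. Numerator for B: 0.26·0.277778 = 0.0722222.
Normalizing constant: 0.47·0.0799738 + 0.26·0.277778 + 0.27·0.586776 = 0.268239.
P(B | observation) = 0.0722222 / 0.268239 = 0.269245.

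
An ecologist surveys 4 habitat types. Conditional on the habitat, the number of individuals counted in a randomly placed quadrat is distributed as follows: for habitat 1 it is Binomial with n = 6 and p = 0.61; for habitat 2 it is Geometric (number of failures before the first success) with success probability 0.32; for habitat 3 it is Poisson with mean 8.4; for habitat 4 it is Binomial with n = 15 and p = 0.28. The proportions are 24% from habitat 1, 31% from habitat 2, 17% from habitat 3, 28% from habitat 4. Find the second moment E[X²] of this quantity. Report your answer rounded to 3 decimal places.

26.225

For each component E[X²] = Var + (mean)², giving 1: 14.823; 2: 11.1562; 3: 78.96; 4: 20.664.
Overall E[X²] = 0.24·14.823 + 0.31·11.1562 + 0.17·78.96 + 0.28·20.664 = 26.2251.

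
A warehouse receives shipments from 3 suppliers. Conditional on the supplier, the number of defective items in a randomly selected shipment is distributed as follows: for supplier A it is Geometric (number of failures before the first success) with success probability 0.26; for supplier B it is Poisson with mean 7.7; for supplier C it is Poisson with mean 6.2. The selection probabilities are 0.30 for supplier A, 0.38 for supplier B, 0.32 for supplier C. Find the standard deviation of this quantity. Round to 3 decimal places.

3.498

Per component, A: μ=2.84615, E[X²]=19.0473; B: μ=7.7, E[X²]=66.99; C: μ=6.2, E[X²]=44.64.
E[X] = 0.3·2.84615 + 0.38·7.7 + 0.32·6.2 = 5.76385.
E[X²] = 0.3·19.0473 + 0.38·66.99 + 0.32·44.64 = 45.4552.
Var(X) = E[X²] − (E[X])² = 45.4552 − 33.2219 = 12.2333.
SD(X) = √12.2333 = 3.49761.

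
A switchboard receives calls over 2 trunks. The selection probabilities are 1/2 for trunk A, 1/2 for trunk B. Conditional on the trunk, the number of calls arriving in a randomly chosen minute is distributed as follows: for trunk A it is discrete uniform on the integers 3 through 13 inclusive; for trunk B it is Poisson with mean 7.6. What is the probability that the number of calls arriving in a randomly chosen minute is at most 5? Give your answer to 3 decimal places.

0.252

Conditional on each trunk, P(X ≤ 5): A: 0.272727; B: 0.230681.
By total probability, P(X ≤ 5) = 0.5·0.272727 + 0.5·0.230681 = 0.251704.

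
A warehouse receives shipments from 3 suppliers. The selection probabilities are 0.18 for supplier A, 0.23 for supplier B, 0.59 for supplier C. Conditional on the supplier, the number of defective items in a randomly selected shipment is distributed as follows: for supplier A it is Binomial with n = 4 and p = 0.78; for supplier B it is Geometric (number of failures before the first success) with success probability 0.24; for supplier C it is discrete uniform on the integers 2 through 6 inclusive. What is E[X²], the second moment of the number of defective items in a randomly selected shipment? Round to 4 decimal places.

17.8369

For each component E[X²] = Var + (mean)², giving A: 10.4208; B: 23.2222; C: 18.
Overall E[X²] = 0.18·10.4208 + 0.23·23.2222 + 0.59·18 = 17.8369.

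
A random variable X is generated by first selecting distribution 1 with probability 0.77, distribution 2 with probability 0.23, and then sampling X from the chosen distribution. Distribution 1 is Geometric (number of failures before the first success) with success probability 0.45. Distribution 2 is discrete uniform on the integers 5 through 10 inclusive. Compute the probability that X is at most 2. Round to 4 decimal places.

Conditional on each component, P(X ≤ 2): 1: 0.833625; 2: 0.
By total probability, P(X ≤ 2) = 0.77·0.833625 + 0.23·0 = 0.641891.

0.6419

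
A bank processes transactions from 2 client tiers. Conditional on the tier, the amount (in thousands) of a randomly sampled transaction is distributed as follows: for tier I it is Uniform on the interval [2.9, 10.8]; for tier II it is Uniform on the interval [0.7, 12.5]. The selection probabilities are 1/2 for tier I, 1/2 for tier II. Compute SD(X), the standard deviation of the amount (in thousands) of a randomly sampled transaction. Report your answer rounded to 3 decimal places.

Per component, I: μ=6.85, E[X²]=52.1233; II: μ=6.6, E[X²]=55.1633.
E[X] = 0.5·6.85 + 0.5·6.6 = 6.725.
E[X²] = 0.5·52.1233 + 0.5·55.1633 = 53.6433.
Var(X) = E[X²] − (E[X])² = 53.6433 − 45.2256 = 8.41771.
SD(X) = √8.41771 = 2.90133.

2.901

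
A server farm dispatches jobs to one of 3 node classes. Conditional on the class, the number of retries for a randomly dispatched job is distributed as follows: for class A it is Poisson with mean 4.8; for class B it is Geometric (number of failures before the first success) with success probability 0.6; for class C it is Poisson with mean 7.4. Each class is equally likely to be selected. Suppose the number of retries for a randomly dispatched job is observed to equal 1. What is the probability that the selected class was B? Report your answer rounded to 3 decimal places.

Likelihoods P(X=1 | ·): A: 0.0395028; B: 0.24; C: 0.00452327.
Posterior ∝ prior × likelihood. Numerator for B: 0.333333·0.24 = 0.08.
Normalizing constant: 0.333333·0.0395028 + 0.333333·0.24 + 0.333333·0.00452327 = 0.0946754.
P(B | observation) = 0.08 / 0.0946754 = 0.844993.

0.845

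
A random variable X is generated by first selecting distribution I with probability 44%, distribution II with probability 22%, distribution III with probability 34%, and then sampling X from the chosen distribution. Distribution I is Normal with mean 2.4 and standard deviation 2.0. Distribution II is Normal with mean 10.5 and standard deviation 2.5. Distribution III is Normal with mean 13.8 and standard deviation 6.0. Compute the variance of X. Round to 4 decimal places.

41.9826

Per component, I: μ=2.4, E[X²]=9.76; II: μ=10.5, E[X²]=116.5; III: μ=13.8, E[X²]=226.44.
E[X] = 0.44·2.4 + 0.22·10.5 + 0.34·13.8 = 8.058.
E[X²] = 0.44·9.76 + 0.22·116.5 + 0.34·226.44 = 106.914.
Var(X) = E[X²] − (E[X])² = 106.914 − 64.9314 = 41.9826.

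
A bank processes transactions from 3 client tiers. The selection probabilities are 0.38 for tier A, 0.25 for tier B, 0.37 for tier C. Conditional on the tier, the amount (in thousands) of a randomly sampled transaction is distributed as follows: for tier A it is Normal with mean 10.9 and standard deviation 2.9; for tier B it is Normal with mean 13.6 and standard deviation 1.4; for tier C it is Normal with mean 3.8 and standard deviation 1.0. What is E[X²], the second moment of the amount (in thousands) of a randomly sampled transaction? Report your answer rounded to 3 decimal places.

100.786

For each component E[X²] = Var + (mean)², giving A: 127.22; B: 186.92; C: 15.44.
Overall E[X²] = 0.38·127.22 + 0.25·186.92 + 0.37·15.44 = 100.786.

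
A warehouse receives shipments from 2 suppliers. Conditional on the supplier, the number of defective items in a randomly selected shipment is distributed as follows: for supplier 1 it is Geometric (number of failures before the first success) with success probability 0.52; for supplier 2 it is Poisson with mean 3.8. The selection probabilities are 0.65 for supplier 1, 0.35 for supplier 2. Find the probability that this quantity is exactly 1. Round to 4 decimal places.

Conditional on each supplier, P(X = 1): 1: 0.2496; 2: 0.0850089.
By total probability, P(X = 1) = 0.65·0.2496 + 0.35·0.0850089 = 0.191993.

0.1920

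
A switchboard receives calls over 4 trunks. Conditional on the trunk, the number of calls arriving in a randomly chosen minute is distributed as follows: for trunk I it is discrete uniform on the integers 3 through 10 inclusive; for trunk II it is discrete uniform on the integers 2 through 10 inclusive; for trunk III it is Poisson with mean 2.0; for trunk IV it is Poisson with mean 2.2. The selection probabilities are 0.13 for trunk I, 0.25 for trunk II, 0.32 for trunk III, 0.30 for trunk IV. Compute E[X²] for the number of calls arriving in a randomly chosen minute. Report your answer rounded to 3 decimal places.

For each component E[X²] = Var + (mean)², giving I: 47.5; II: 42.6667; III: 6; IV: 7.04.
Overall E[X²] = 0.13·47.5 + 0.25·42.6667 + 0.32·6 + 0.3·7.04 = 20.8737.

20.874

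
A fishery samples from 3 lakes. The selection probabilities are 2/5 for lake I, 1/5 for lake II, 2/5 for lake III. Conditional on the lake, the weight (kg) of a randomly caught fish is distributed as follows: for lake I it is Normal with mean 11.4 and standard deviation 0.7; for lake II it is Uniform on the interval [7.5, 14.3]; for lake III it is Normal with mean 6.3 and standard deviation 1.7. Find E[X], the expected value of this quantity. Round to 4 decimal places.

9.2600

Component means — I: 11.4; II: 10.9; III: 6.3.
E[X] = 0.4·11.4 + 0.2·10.9 + 0.4·6.3 = 9.26.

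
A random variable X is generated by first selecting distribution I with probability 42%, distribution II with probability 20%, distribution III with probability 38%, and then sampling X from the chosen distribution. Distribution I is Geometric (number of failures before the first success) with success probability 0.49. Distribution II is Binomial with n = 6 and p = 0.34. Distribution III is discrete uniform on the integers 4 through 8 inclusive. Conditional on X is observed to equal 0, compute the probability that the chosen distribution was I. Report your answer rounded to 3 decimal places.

Likelihoods P(X=0 | ·): I: 0.49; II: 0.082654; III: 0.
Posterior ∝ prior × likelihood. Numerator for I: 0.42·0.49 = 0.2058.
Normalizing constant: 0.42·0.49 + 0.2·0.082654 + 0.38·0 = 0.222331.
P(I | observation) = 0.2058 / 0.222331 = 0.925648.

0.926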